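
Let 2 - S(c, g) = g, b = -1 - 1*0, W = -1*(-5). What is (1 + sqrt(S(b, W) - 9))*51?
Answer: 51 + 102*I*sqrt(3) ≈ 51.0 + 176.67*I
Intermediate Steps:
W = 5
b = -1 (b = -1 + 0 = -1)
S(c, g) = 2 - g
(1 + sqrt(S(b, W) - 9))*51 = (1 + sqrt((2 - 1*5) - 9))*51 = (1 + sqrt((2 - 5) - 9))*51 = (1 + sqrt(-3 - 9))*51 = (1 + sqrt(-12))*51 = (1 + 2*I*sqrt(3))*51 = 51 + 102*I*sqrt(3)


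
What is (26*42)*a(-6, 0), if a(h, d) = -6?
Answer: -6552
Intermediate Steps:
(26*42)*a(-6, 0) = (26*42)*(-6) = 1092*(-6) = -6552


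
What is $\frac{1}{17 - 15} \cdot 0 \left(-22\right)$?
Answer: $0$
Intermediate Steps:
$\frac{1}{17 - 15} \cdot 0 \left(-22\right) = \frac{1}{2} \cdot 0 \left(-22\right) = 0 \left(-22\right) = 0$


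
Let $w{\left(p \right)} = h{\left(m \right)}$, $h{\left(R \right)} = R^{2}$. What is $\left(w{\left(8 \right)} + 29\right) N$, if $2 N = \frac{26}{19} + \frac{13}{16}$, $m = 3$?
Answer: $\frac{663}{16} \approx 41.438$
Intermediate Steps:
$w{\left(p \right)} = 9$ ($w{\left(p \right)} = 3^{2} = 9$)
$N = \frac{663}{608}$ ($N = \frac{\frac{26}{19} + \frac{13}{16}}{2} = \frac{1}{2} \cdot \frac{663}{304} = \frac{663}{608} \approx 1.0905$)
$\left(w{\left(8 \right)} + 29\right) N = \left(9 + 29\right) \frac{663}{608} = 38 \cdot \frac{663}{608} = \frac{663}{16}$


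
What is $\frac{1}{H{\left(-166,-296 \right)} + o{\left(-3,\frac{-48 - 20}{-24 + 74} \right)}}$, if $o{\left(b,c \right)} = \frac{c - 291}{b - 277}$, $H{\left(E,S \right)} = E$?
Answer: $- \frac{7000}{1154691} \approx -0.0060622$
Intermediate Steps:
$o{\left(b,c \right)} = \frac{-291 + c}{-277 + b}$
$\frac{1}{H{\left(-166,-296 \right)} + o{\left(-3,\frac{-48 - 20}{-24 + 74} \right)}} = \frac{1}{-166 + \frac{-291 + \frac{-48 - 20}{-24 + 74}}{-277 - 3}} = \frac{1}{-166 + \frac{-291 - \frac{68}{50}}{-280}} = \frac{1}{-166 - \frac{-291 - \frac{34}{25}}{280}} = \frac{1}{-166 - - \frac{7309}{7000}} = \frac{1}{-166 + \frac{7309}{7000}} = \frac{1}{- \frac{1154691}{7000}} = - \frac{7000}{1154691}$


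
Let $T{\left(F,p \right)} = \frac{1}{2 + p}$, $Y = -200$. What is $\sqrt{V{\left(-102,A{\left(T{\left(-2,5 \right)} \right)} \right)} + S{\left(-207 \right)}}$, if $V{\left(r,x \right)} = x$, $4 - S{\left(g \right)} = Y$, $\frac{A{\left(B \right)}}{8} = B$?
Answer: $\frac{2 \sqrt{2513}}{7} \approx 14.323$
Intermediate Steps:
$A{\left(B \right)} = 8 B$
$S{\left(g \right)} = 204$ ($S{\left(g \right)} = 4 - -200 = 4 + 200 = 204$)
$\sqrt{V{\left(-102,A{\left(T{\left(-2,5 \right)} \right)} \right)} + S{\left(-207 \right)}} = \sqrt{\frac{8}{2 + 5} + 204} = \sqrt{\frac{8}{7} + 204} = \sqrt{\frac{1436}{7}} = \frac{2 \sqrt{2513}}{7}$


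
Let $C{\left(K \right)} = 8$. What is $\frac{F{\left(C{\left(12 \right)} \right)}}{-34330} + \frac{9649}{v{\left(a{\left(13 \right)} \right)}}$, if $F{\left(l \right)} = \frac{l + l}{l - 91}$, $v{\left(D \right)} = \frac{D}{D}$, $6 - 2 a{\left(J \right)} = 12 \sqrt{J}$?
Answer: $\frac{13746882063}{1424695} \approx 9649.0$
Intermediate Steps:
$a{\left(J \right)} = 3 - 6 \sqrt{J}$ ($a{\left(J \right)} = 3 - \frac{12 \sqrt{J}}{2} = 3 - 6 \sqrt{J}$)
$v{\left(D \right)} = 1$
$F{\left(l \right)} = \frac{2 l}{-91 + l}$
$\frac{F{\left(C{\left(12 \right)} \right)}}{-34330} + \frac{9649}{v{\left(a{\left(13 \right)} \right)}} = \frac{2 \cdot 8 \frac{1}{-91 + 8}}{-34330} + \frac{9649}{1} = 2 \cdot 8 \frac{1}{-83} \left(- \frac{1}{34330}\right) + 9649 \cdot 1 = 2 \cdot 8 \left(- \frac{1}{83}\right) \left(- \frac{1}{34330}\right) + 9649 = \left(- \frac{16}{83}\right) \left(- \frac{1}{34330}\right) + 9649 = \frac{8}{1424695} + 9649 = \frac{13746882063}{1424695}$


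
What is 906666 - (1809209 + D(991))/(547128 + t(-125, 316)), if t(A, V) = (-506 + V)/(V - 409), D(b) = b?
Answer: 23066901478002/25441547 ≈ 9.0666e+5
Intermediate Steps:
t(A, V) = (-506 + V)/(-409 + V)
906666 - (1809209 + D(991))/(547128 + t(-125, 316)) = 906666 - (1809209 + 991)/(547128 + (-506 + 316)/(-409 + 316)) = 906666 - 1810200/(547128 - 190/(-93)) = 906666 - 1810200/(547128 - 1/93*(-190)) = 906666 - 1810200/(547128 + 190/93) = 906666 - 1810200/50883094/93 = 906666 - 1810200*93/50883094 = 906666 - 1*84174300/25441547 = 906666 - 84174300/25441547 = 23066901478002/25441547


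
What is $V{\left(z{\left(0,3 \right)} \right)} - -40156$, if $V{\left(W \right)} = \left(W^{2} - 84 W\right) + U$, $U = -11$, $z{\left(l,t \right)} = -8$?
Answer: $40881$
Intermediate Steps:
$V{\left(W \right)} = -11 + W^{2} - 84 W$ ($V{\left(W \right)} = \left(W^{2} - 84 W\right) - 11 = -11 + W^{2} - 84 W$)
$V{\left(z{\left(0,3 \right)} \right)} - -40156 = \left(-11 + \left(-8\right)^{2} - -672\right) - -40156 = \left(-11 + 64 + 672\right) + 40156 = 725 + 40156 = 40881$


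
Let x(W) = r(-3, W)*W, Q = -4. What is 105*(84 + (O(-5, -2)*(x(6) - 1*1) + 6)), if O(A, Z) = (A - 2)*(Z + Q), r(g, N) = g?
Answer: -74340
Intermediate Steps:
x(W) = -3*W
O(A, Z) = (-4 + Z)*(-2 + A) (O(A, Z) = (A - 2)*(Z - 4) = (-2 + A)*(-4 + Z) = (-4 + Z)*(-2 + A))
105*(84 + (O(-5, -2)*(x(6) - 1*1) + 6)) = 105*(84 + ((8 - 4*(-5) - 2*(-2) - 5*(-2))*(-3*6 - 1*1) + 6)) = 105*(84 + ((8 + 20 + 4 + 10)*(-18 - 1) + 6)) = 105*(84 + (42*(-19) + 6)) = 105*(84 + (-798 + 6)) = 105*(84 - 792) = 105*(-708) = -74340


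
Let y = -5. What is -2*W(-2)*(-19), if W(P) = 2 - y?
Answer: 266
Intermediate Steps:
W(P) = 7 (W(P) = 2 - 1*(-5) = 2 + 5 = 7)
-2*W(-2)*(-19) = -2*7*(-19) = -14*(-19) = 266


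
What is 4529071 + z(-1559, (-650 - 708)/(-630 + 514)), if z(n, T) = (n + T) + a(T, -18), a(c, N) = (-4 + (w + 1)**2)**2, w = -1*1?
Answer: 262597303/58 ≈ 4.5275e+6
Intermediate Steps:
w = -1
a(c, N) = 16 (a(c, N) = (-4 + (-1 + 1)**2)**2 = (-4 + 0**2)**2 = (-4 + 0)**2 = (-4)**2 = 16)
z(n, T) = 16 + T + n (z(n, T) = (n + T) + 16 = (T + n) + 16 = 16 + T + n)
4529071 + z(-1559, (-650 - 708)/(-630 + 514)) = 4529071 + (16 + (-650 - 708)/(-630 + 514) - 1559) = 4529071 + (16 - 1358/(-116) - 1559) = 4529071 + (16 - 1358*(-1/116) - 1559) = 4529071 + (16 + 679/58 - 1559) = 4529071 - 88815/58 = 262597303/58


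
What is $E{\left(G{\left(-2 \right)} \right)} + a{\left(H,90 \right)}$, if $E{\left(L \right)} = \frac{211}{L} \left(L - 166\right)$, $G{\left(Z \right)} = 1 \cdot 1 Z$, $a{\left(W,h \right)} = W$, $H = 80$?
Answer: $17804$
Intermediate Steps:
$G{\left(Z \right)} = Z$ ($G{\left(Z \right)} = 1 Z = Z$)
$E{\left(L \right)} = \frac{211 \left(-166 + L\right)}{L}$ ($E{\left(L \right)} = \frac{211}{L} \left(-166 + L\right) = \frac{211 \left(-166 + L\right)}{L}$)
$E{\left(G{\left(-2 \right)} \right)} + a{\left(H,90 \right)} = \left(211 - \frac{35026}{-2}\right) + 80 = \left(211 - -17513\right) + 80 = \left(211 + 17513\right) + 80 = 17724 + 80 = 17804$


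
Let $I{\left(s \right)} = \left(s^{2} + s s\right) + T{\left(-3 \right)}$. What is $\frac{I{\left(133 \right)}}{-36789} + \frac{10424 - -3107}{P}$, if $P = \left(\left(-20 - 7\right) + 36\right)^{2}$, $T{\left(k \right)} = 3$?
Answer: $\frac{164975366}{993303} \approx 166.09$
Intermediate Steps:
$P = 81$ ($P = \left(-27 + 36\right)^{2} = 9^{2} = 81$)
$I{\left(s \right)} = 3 + 2 s^{2}$ ($I{\left(s \right)} = \left(s^{2} + s s\right) + 3 = \left(s^{2} + s^{2}\right) + 3 = 2 s^{2} + 3 = 3 + 2 s^{2}$)
$\frac{I{\left(133 \right)}}{-36789} + \frac{10424 - -3107}{P} = \frac{3 + 2 \cdot 133^{2}}{-36789} + \frac{10424 - -3107}{81} = \left(3 + 2 \cdot 17689\right) \left(- \frac{1}{36789}\right) + \left(10424 + 3107\right) \frac{1}{81} = \left(3 + 35378\right) \left(- \frac{1}{36789}\right) + 13531 \cdot \frac{1}{81} = 35381 \left(- \frac{1}{36789}\right) + \frac{13531}{81} = - \frac{35381}{36789} + \frac{13531}{81} = \frac{164975366}{993303}$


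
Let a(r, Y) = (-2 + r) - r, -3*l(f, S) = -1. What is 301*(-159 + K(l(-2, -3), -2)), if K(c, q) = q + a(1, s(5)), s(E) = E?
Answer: -49063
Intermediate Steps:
l(f, S) = 1/3 (l(f, S) = -1/3*(-1) = 1/3)
a(r, Y) = -2
K(c, q) = -2 + q (K(c, q) = q - 2 = -2 + q)
301*(-159 + K(l(-2, -3), -2)) = 301*(-159 + (-2 - 2)) = 301*(-159 - 4) = 301*(-163) = -49063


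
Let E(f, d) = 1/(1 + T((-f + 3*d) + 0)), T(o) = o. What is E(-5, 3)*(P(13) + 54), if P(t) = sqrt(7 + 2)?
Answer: 19/5 ≈ 3.8000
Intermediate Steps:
P(t) = 3 (P(t) = sqrt(9) = 3)
E(f, d) = 1/(1 - f + 3*d) (E(f, d) = 1/(1 + ((-f + 3*d) + 0)) = 1/(1 + (-f + 3*d)) = 1/(1 - f + 3*d))
E(-5, 3)*(P(13) + 54) = (3 + 54)/(1 - 1*(-5) + 3*3) = 57/(1 + 5 + 9) = 57/15 = (1/15)*57 = 19/5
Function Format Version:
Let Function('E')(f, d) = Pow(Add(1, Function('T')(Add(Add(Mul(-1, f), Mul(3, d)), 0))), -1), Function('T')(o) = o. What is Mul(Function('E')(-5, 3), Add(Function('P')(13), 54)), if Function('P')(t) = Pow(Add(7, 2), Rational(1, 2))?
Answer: Rational(19, 5) ≈ 3.8000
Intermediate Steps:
Function('P')(t) = 3 (Function('P')(t) = Pow(9, Rational(1, 2)) = 3)
Function('E')(f, d) = Pow(Add(1, Mul(-1, f), Mul(3, d)), -1) (Function('E')(f, d) = Pow(Add(1, Add(Add(Mul(-1, f), Mul(3, d)), 0)), -1) = Pow(Add(1, Add(Mul(-1, f), Mul(3, d))), -1) = Pow(Add(1, Mul(-1, f), Mul(3, d)), -1))
Mul(Function('E')(-5, 3), Add(Function('P')(13), 54)) = Mul(Pow(Add(1, Mul(-1, -5), Mul(3, 3)), -1), Add(3, 54)) = Mul(Pow(Add(1, 5, 9), -1), 57) = Mul(Pow(15, -1), 57) = Mul(Rational(1, 15), 57) = Rational(19, 5)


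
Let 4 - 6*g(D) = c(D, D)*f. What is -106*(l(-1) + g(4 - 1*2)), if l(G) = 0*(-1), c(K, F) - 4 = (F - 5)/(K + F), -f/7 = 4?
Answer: -5035/3 ≈ -1678.3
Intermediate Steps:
f = -28 (f = -7*4 = -28)
c(K, F) = 4 + (-5 + F)/(F + K) (c(K, F) = 4 + (F - 5)/(K + F) = 4 + (-5 + F)/(F + K))
g(D) = 2/3 + 7*(-5 + 9*D)/(3*D) (g(D) = 2/3 - (-5 + 4*D + 5*D)/(D + D)*(-28)/6 = 2/3 - (-5 + 9*D)/((2*D))*(-28)/6 = 2/3 - (1/(2*D))*(-5 + 9*D)*(-28)/6 = 2/3 - (-5 + 9*D)/(2*D)*(-28)/6 = 2/3 - (-7)*(-5 + 9*D)/(3*D) = 2/3 + 7*(-5 + 9*D)/(3*D))
l(G) = 0
-106*(l(-1) + g(4 - 1*2)) = -106*(0 + 5*(-7 + 13*(4 - 1*2))/(3*(4 - 1*2))) = -106*(0 + 5*(-7 + 13*(4 - 2))/(3*(4 - 2))) = -106*(0 + (5/3)*(-7 + 13*2)/2) = -106*(0 + (5/3)*(1/2)*(-7 + 26)) = -106*(0 + (5/3)*(1/2)*19) = -106*(0 + 95/6) = -106*95/6 = -5035/3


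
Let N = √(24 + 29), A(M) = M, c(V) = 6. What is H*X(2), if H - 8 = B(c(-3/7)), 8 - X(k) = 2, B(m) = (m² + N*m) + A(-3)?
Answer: 246 + 36*√53 ≈ 508.08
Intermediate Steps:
N = √53 ≈ 7.2801
B(m) = -3 + m² + m*√53 (B(m) = (m² + √53*m) - 3 = (m² + m*√53) - 3 = -3 + m² + m*√53)
X(k) = 6 (X(k) = 8 - 1*2 = 8 - 2 = 6)
H = 41 + 6*√53 (H = 8 + (-3 + 6² + 6*√53) = 8 + (-3 + 36 + 6*√53) = 8 + (33 + 6*√53) = 41 + 6*√53 ≈ 84.681)
H*X(2) = (41 + 6*√53)*6 = 246 + 36*√53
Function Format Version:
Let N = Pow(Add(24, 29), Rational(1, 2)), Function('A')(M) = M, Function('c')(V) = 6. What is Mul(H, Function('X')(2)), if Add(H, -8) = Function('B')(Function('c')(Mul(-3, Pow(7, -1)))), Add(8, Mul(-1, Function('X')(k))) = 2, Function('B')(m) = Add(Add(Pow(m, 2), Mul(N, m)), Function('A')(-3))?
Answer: Add(246, Mul(36, Pow(53, Rational(1, 2)))) ≈ 508.08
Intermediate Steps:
N = Pow(53, Rational(1, 2)) ≈ 7.2801
Function('B')(m) = Add(-3, Pow(m, 2), Mul(m, Pow(53, Rational(1, 2)))) (Function('B')(m) = Add(Add(Pow(m, 2), Mul(Pow(53, Rational(1, 2)), m)), -3) = Add(Add(Pow(m, 2), Mul(m, Pow(53, Rational(1, 2)))), -3) = Add(-3, Pow(m, 2), Mul(m, Pow(53, Rational(1, 2)))))
Function('X')(k) = 6 (Function('X')(k) = Add(8, Mul(-1, 2)) = Add(8, -2) = 6)
H = Add(41, Mul(6, Pow(53, Rational(1, 2)))) (H = Add(8, Add(-3, Pow(6, 2), Mul(6, Pow(53, Rational(1, 2))))) = Add(8, Add(-3, 36, Mul(6, Pow(53, Rational(1, 2))))) = Add(8, Add(33, Mul(6, Pow(53, Rational(1, 2))))) = Add(41, Mul(6, Pow(53, Rational(1, 2)))) ≈ 84.681)
Mul(H, Function('X')(2)) = Mul(Add(41, Mul(6, Pow(53, Rational(1, 2)))), 6) = Add(246, Mul(36, Pow(53, Rational(1, 2))))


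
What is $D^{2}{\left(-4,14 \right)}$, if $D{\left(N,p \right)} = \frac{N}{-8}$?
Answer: $\frac{1}{4} \approx 0.25$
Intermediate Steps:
$D{\left(N,p \right)} = - \frac{N}{8}$
$D^{2}{\left(-4,14 \right)} = \left(\left(- \frac{1}{8}\right) \left(-4\right)\right)^{2} = \left(\frac{1}{2}\right)^{2} = \frac{1}{4}$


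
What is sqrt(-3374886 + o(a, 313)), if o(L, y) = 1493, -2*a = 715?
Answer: I*sqrt(3373393) ≈ 1836.7*I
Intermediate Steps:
a = -715/2 (a = -1/2*715 = -715/2 ≈ -357.50)
sqrt(-3374886 + o(a, 313)) = sqrt(-3374886 + 1493) = sqrt(-3373393) = I*sqrt(3373393)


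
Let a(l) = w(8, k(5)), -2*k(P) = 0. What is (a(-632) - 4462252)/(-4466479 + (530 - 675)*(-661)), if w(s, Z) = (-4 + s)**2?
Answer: 247902/242813 ≈ 1.0210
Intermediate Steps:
k(P) = 0 (k(P) = -1/2*0 = 0)
a(l) = 16 (a(l) = (-4 + 8)**2 = 4**2 = 16)
(a(-632) - 4462252)/(-4466479 + (530 - 675)*(-661)) = (16 - 4462252)/(-4466479 + (530 - 675)*(-661)) = -4462236/(-4466479 - 145*(-661)) = -4462236/(-4466479 + 95845) = -4462236/(-4370634) = -4462236*(-1/4370634) = 247902/242813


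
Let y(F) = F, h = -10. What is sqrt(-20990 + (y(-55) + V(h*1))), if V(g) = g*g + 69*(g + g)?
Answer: 5*I*sqrt(893) ≈ 149.42*I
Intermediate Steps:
V(g) = g**2 + 138*g (V(g) = g**2 + 69*(2*g) = g**2 + 138*g)
sqrt(-20990 + (y(-55) + V(h*1))) = sqrt(-20990 + (-55 + (-10*1)*(138 - 10*1))) = sqrt(-20990 + (-55 - 10*(138 - 10))) = sqrt(-20990 + (-55 - 10*128)) = sqrt(-20990 + (-55 - 1280)) = sqrt(-20990 - 1335) = sqrt(-22325) = 5*I*sqrt(893)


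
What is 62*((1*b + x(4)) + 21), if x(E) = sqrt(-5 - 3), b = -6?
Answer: 930 + 124*I*sqrt(2) ≈ 930.0 + 175.36*I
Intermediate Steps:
x(E) = 2*I*sqrt(2) (x(E) = sqrt(-8) = 2*I*sqrt(2))
62*((1*b + x(4)) + 21) = 62*((1*(-6) + 2*I*sqrt(2)) + 21) = 62*((-6 + 2*I*sqrt(2)) + 21) = 62*(15 + 2*I*sqrt(2)) = 930 + 124*I*sqrt(2)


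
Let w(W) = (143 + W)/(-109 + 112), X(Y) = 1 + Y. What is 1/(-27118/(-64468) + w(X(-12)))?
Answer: 32234/1431855 ≈ 0.022512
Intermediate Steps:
w(W) = 143/3 + W/3 (w(W) = (143 + W)/3 = (143 + W)*(⅓) = 143/3 + W/3)
1/(-27118/(-64468) + w(X(-12))) = 1/(-27118/(-64468) + (143/3 + (1 - 12)/3)) = 1/(-27118*(-1/64468) + (143/3 + (⅓)*(-11))) = 1/(13559/32234 + (143/3 - 11/3)) = 1/(13559/32234 + 44) = 1/(1431855/32234) = 32234/1431855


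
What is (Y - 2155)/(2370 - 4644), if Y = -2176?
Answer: 4331/2274 ≈ 1.9046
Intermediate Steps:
(Y - 2155)/(2370 - 4644) = (-2176 - 2155)/(2370 - 4644) = -4331/(-2274) = -4331*(-1/2274) = 4331/2274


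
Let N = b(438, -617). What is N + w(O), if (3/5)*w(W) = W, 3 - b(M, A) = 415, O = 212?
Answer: -176/3 ≈ -58.667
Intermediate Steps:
b(M, A) = -412 (b(M, A) = 3 - 1*415 = 3 - 415 = -412)
N = -412
w(W) = 5*W/3
N + w(O) = -412 + (5/3)*212 = -412 + 1060/3 = -176/3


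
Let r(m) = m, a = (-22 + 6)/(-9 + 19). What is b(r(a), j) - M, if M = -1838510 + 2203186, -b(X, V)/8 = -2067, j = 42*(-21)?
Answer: -348140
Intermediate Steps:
j = -882
a = -8/5 (a = -16/10 = -16*⅒ = -8/5 ≈ -1.6000)
b(X, V) = 16536 (b(X, V) = -8*(-2067) = 16536)
M = 364676
b(r(a), j) - M = 16536 - 1*364676 = 16536 - 364676 = -348140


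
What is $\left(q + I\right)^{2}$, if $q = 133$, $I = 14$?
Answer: $21609$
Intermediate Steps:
$\left(q + I\right)^{2} = \left(133 + 14\right)^{2} = 147^{2} = 21609$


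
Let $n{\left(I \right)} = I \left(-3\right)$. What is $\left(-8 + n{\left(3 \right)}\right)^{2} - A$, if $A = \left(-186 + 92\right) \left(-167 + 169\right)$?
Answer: $477$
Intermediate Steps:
$n{\left(I \right)} = - 3 I$
$A = -188$ ($A = \left(-94\right) 2 = -188$)
$\left(-8 + n{\left(3 \right)}\right)^{2} - A = \left(-8 - 9\right)^{2} - -188 = \left(-8 - 9\right)^{2} + 188 = \left(-17\right)^{2} + 188 = 289 + 188 = 477$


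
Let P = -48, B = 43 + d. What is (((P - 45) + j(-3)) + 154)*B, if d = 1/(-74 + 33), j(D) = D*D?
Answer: 123340/41 ≈ 3008.3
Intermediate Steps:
j(D) = D²
d = -1/41 (d = 1/(-41) = -1/41 ≈ -0.024390)
B = 1762/41 (B = 43 - 1/41 = 1762/41 ≈ 42.976)
(((P - 45) + j(-3)) + 154)*B = (((-48 - 45) + (-3)²) + 154)*(1762/41) = ((-93 + 9) + 154)*(1762/41) = (-84 + 154)*(1762/41) = 70*(1762/41) = 123340/41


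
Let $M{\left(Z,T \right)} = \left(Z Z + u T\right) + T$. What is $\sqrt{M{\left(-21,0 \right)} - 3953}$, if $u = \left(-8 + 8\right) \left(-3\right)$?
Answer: $2 i \sqrt{878} \approx 59.262 i$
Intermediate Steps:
$u = 0$ ($u = 0 \left(-3\right) = 0$)
$M{\left(Z,T \right)} = T + Z^{2}$ ($M{\left(Z,T \right)} = \left(Z Z + 0 T\right) + T = \left(Z^{2} + 0\right) + T = Z^{2} + T = T + Z^{2}$)
$\sqrt{M{\left(-21,0 \right)} - 3953} = \sqrt{\left(0 + \left(-21\right)^{2}\right) - 3953} = \sqrt{\left(0 + 441\right) - 3953} = \sqrt{441 - 3953} = \sqrt{-3512} = 2 i \sqrt{878}$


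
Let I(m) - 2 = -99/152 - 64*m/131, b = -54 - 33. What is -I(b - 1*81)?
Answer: -1661159/19912 ≈ -83.425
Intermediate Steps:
b = -87
I(m) = 205/152 - 64*m/131 (I(m) = 2 + (-99/152 - 64*m/131) = 205/152 - 64*m/131)
-I(b - 1*81) = -(205/152 - 64*(-87 - 1*81)/131) = -(205/152 - 64*(-87 - 81)/131) = -(205/152 - 64/131*(-168)) = -(205/152 + 10752/131) = -1*1661159/19912 = -1661159/19912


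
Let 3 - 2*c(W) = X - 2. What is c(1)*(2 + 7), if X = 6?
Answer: -9/2 ≈ -4.5000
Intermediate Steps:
c(W) = -½ (c(W) = 3/2 - (6 - 2)/2 = 3/2 - ½*4 = 3/2 - 2 = -½)
c(1)*(2 + 7) = -(2 + 7)/2 = -½*9 = -9/2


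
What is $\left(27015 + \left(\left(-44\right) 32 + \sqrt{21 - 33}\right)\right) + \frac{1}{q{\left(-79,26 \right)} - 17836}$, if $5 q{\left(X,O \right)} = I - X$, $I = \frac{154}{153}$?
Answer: $\frac{349082279728}{13632299} + 2 i \sqrt{3} \approx 25607.0 + 3.4641 i$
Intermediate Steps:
$I = \frac{154}{153}$ ($I = 154 \cdot \frac{1}{153} = \frac{154}{153} \approx 1.0065$)
$q{\left(X,O \right)} = \frac{154}{765} - \frac{X}{5}$ ($q{\left(X,O \right)} = \frac{\frac{154}{153} - X}{5} = \frac{154}{765} - \frac{X}{5}$)
$\left(27015 + \left(\left(-44\right) 32 + \sqrt{21 - 33}\right)\right) + \frac{1}{q{\left(-79,26 \right)} - 17836} = \left(27015 + \left(\left(-44\right) 32 + \sqrt{21 - 33}\right)\right) + \frac{1}{\left(\frac{154}{765} - - \frac{79}{5}\right) - 17836} = \left(27015 - \left(1408 - \sqrt{-12}\right)\right) + \frac{1}{\left(\frac{154}{765} + \frac{79}{5}\right) - 17836} = \left(27015 - \left(1408 - 2 i \sqrt{3}\right)\right) + \frac{1}{\frac{12241}{765} - 17836} = \left(25607 + 2 i \sqrt{3}\right) + \frac{1}{- \frac{13632299}{765}} = \left(25607 + 2 i \sqrt{3}\right) - \frac{765}{13632299} = \frac{349082279728}{13632299} + 2 i \sqrt{3}$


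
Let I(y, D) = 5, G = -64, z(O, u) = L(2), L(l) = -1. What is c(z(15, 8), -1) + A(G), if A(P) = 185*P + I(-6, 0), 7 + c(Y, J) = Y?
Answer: -11843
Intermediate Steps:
z(O, u) = -1
c(Y, J) = -7 + Y
A(P) = 5 + 185*P (A(P) = 185*P + 5 = 5 + 185*P)
c(z(15, 8), -1) + A(G) = (-7 - 1) + (5 + 185*(-64)) = -8 + (5 - 11840) = -8 - 11835 = -11843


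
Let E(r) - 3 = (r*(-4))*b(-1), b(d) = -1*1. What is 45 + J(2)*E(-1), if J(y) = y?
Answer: 43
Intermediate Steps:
b(d) = -1
E(r) = 3 + 4*r (E(r) = 3 + (r*(-4))*(-1) = 3 - 4*r*(-1) = 3 + 4*r)
45 + J(2)*E(-1) = 45 + 2*(3 + 4*(-1)) = 45 + 2*(3 - 4) = 45 + 2*(-1) = 45 - 2 = 43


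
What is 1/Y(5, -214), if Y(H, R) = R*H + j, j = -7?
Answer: -1/1077 ≈ -0.00092851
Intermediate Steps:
Y(H, R) = -7 + H*R (Y(H, R) = R*H - 7 = H*R - 7 = -7 + H*R)
1/Y(5, -214) = 1/(-7 + 5*(-214)) = 1/(-7 - 1070) = 1/(-1077) = -1/1077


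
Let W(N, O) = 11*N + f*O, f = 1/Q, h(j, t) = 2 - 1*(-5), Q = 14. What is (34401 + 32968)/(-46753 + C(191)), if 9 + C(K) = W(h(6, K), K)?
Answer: -943166/653399 ≈ -1.4435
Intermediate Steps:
h(j, t) = 7 (h(j, t) = 2 + 5 = 7)
f = 1/14 ≈ 0.071429
W(N, O) = 11*N + O/14
C(K) = 68 + K/14 (C(K) = -9 + (11*7 + K/14) = -9 + (77 + K/14) = 68 + K/14)
(34401 + 32968)/(-46753 + C(191)) = (34401 + 32968)/(-46753 + (68 + (1/14)*191)) = 67369/(-46753 + (68 + 191/14)) = 67369/(-46753 + 1143/14) = 67369/(-653399/14) = 67369*(-14/653399) = -943166/653399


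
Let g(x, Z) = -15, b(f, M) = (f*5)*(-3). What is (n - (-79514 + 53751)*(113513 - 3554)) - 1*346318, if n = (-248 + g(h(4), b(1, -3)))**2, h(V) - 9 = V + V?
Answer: 2832596568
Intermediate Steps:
h(V) = 9 + 2*V (h(V) = 9 + (V + V) = 9 + 2*V)
b(f, M) = -15*f (b(f, M) = (5*f)*(-3) = -15*f)
n = 69169 (n = (-248 - 15)**2 = (-263)**2 = 69169)
(n - (-79514 + 53751)*(113513 - 3554)) - 1*346318 = (69169 - (-79514 + 53751)*(113513 - 3554)) - 1*346318 = (69169 - (-25763)*109959) - 346318 = (69169 - 1*(-2832873717)) - 346318 = (69169 + 2832873717) - 346318 = 2832942886 - 346318 = 2832596568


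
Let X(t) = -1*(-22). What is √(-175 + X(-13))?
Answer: 3*I*√17 ≈ 12.369*I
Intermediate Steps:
X(t) = 22
√(-175 + X(-13)) = √(-175 + 22) = √(-153) = 3*I*√17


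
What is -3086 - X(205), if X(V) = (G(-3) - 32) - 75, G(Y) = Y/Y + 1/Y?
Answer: -8939/3 ≈ -2979.7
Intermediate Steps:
G(Y) = 1 + 1/Y
X(V) = -319/3 (X(V) = ((1 - 3)/(-3) - 32) - 75 = (-⅓*(-2) - 32) - 75 = (⅔ - 32) - 75 = -94/3 - 75 = -319/3)
-3086 - X(205) = -3086 - 1*(-319/3) = -3086 + 319/3 = -8939/3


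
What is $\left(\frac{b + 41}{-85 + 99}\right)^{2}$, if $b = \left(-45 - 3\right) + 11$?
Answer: $\frac{4}{49} \approx 0.081633$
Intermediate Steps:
$b = -37$ ($b = -48 + 11 = -37$)
$\left(\frac{b + 41}{-85 + 99}\right)^{2} = \left(\frac{-37 + 41}{-85 + 99}\right)^{2} = \left(\frac{4}{14}\right)^{2} = \left(4 \cdot \frac{1}{14}\right)^{2} = \left(\frac{2}{7}\right)^{2} = \frac{4}{49}$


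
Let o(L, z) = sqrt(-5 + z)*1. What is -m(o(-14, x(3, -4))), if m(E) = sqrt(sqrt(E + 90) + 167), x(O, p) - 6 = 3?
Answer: -sqrt(167 + 2*sqrt(23)) ≈ -13.289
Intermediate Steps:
x(O, p) = 9 (x(O, p) = 6 + 3 = 9)
o(L, z) = sqrt(-5 + z)
m(E) = sqrt(167 + sqrt(90 + E)) (m(E) = sqrt(sqrt(90 + E) + 167) = sqrt(167 + sqrt(90 + E)))
-m(o(-14, x(3, -4))) = -sqrt(167 + sqrt(90 + sqrt(-5 + 9))) = -sqrt(167 + sqrt(90 + sqrt(4))) = -sqrt(167 + sqrt(90 + 2)) = -sqrt(167 + sqrt(92)) = -sqrt(167 + 2*sqrt(23))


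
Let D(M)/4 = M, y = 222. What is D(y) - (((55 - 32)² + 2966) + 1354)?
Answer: -3961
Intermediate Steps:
D(M) = 4*M
D(y) - (((55 - 32)² + 2966) + 1354) = 4*222 - (((55 - 32)² + 2966) + 1354) = 888 - ((23² + 2966) + 1354) = 888 - ((529 + 2966) + 1354) = 888 - (3495 + 1354) = 888 - 1*4849 = 888 - 4849 = -3961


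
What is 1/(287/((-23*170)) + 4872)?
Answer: 3910/19049233 ≈ 0.00020526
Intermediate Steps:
1/(287/((-23*170)) + 4872) = 1/(287/(-3910) + 4872) = 1/(287*(-1/3910) + 4872) = 1/(-287/3910 + 4872) = 1/(19049233/3910) = 3910/19049233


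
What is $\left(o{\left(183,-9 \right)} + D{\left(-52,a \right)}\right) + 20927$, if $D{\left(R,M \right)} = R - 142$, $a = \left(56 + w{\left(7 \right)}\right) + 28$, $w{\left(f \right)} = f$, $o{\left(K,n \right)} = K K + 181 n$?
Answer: $52593$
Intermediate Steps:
$o{\left(K,n \right)} = K^{2} + 181 n$
$a = 91$ ($a = \left(56 + 7\right) + 28 = 63 + 28 = 91$)
$D{\left(R,M \right)} = -142 + R$
$\left(o{\left(183,-9 \right)} + D{\left(-52,a \right)}\right) + 20927 = \left(\left(183^{2} + 181 \left(-9\right)\right) - 194\right) + 20927 = \left(\left(33489 - 1629\right) - 194\right) + 20927 = \left(31860 - 194\right) + 20927 = 31666 + 20927 = 52593$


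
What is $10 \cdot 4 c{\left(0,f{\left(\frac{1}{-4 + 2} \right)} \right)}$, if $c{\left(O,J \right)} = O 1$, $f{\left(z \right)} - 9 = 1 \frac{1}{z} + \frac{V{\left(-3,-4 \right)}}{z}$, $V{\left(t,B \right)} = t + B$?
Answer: $0$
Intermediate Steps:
$V{\left(t,B \right)} = B + t$
$f{\left(z \right)} = 9 - \frac{6}{z}$ ($f{\left(z \right)} = 9 + \left(1 \frac{1}{z} + \frac{-4 - 3}{z}\right) = 9 + \left(\frac{1}{z} - \frac{7}{z}\right) = 9 - \frac{6}{z}$)
$c{\left(O,J \right)} = O$
$10 \cdot 4 c{\left(0,f{\left(\frac{1}{-4 + 2} \right)} \right)} = 10 \cdot 4 \cdot 0 = 40 \cdot 0 = 0$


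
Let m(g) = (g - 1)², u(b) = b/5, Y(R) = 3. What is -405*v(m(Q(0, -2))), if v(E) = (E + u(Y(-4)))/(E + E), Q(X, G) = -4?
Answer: -5184/25 ≈ -207.36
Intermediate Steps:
u(b) = b/5 (u(b) = b*(⅕) = b/5)
m(g) = (-1 + g)²
v(E) = (⅗ + E)/(2*E) (v(E) = (E + (⅕)*3)/(E + E) = (E + ⅗)/((2*E)) = (⅗ + E)*(1/(2*E)) = (⅗ + E)/(2*E))
-405*v(m(Q(0, -2))) = -81*(3 + 5*(-1 - 4)²)/(2*((-1 - 4)²)) = -81*(3 + 5*(-5)²)/(2*((-5)²)) = -81*(3 + 5*25)/(2*25) = -81*(3 + 125)/(2*25) = -81*128/(2*25) = -405*64/125 = -5184/25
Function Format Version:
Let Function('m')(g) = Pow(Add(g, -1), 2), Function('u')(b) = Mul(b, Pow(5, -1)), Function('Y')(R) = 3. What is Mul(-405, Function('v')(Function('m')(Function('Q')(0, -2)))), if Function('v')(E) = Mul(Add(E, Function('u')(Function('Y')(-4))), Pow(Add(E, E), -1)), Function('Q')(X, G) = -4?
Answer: Rational(-5184, 25) ≈ -207.36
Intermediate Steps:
Function('u')(b) = Mul(Rational(1, 5), b) (Function('u')(b) = Mul(b, Rational(1, 5)) = Mul(Rational(1, 5), b))
Function('m')(g) = Pow(Add(-1, g), 2)
Function('v')(E) = Mul(Rational(1, 2), Pow(E, -1), Add(Rational(3, 5), E)) (Function('v')(E) = Mul(Add(E, Mul(Rational(1, 5), 3)), Pow(Add(E, E), -1)) = Mul(Add(E, Rational(3, 5)), Pow(Mul(2, E), -1)) = Mul(Add(Rational(3, 5), E), Mul(Rational(1, 2), Pow(E, -1))) = Mul(Rational(1, 2), Pow(E, -1), Add(Rational(3, 5), E)))
Mul(-405, Function('v')(Function('m')(Function('Q')(0, -2)))) = Mul(-405, Mul(Rational(1, 10), Pow(Pow(Add(-1, -4), 2), -1), Add(3, Mul(5, Pow(Add(-1, -4), 2))))) = Mul(-405, Mul(Rational(1, 10), Pow(Pow(-5, 2), -1), Add(3, Mul(5, Pow(-5, 2))))) = Mul(-405, Mul(Rational(1, 10), Pow(25, -1), Add(3, Mul(5, 25)))) = Mul(-405, Mul(Rational(1, 10), Rational(1, 25), Add(3, 125))) = Mul(-405, Mul(Rational(1, 10), Rational(1, 25), 128)) = Mul(-405, Rational(64, 125)) = Rational(-5184, 25)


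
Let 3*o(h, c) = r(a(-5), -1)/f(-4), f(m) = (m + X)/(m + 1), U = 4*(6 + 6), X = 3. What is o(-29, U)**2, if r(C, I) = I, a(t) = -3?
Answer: 1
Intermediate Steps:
U = 48 (U = 4*12 = 48)
f(m) = (3 + m)/(1 + m) (f(m) = (m + 3)/(m + 1) = (3 + m)/(1 + m))
o(h, c) = -1 (o(h, c) = (-1/((3 - 4)/(1 - 4)))/3 = (-1/(-1/(-3)))/3 = (-1/((-1/3*(-1))))/3 = (-1/1/3)/3 = (-1*3)/3 = (1/3)*(-3) = -1)
o(-29, U)**2 = (-1)**2 = 1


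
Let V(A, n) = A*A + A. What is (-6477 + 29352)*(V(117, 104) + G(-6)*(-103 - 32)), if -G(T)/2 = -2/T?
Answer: 317871000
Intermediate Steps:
V(A, n) = A + A² (V(A, n) = A² + A = A + A²)
G(T) = 4/T (G(T) = -(-4)/T = 4/T)
(-6477 + 29352)*(V(117, 104) + G(-6)*(-103 - 32)) = (-6477 + 29352)*(117*(1 + 117) + (4/(-6))*(-103 - 32)) = 22875*(117*118 + (4*(-⅙))*(-135)) = 22875*(13806 - ⅔*(-135)) = 22875*(13806 + 90) = 22875*13896 = 317871000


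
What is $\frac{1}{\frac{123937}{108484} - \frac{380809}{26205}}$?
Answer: $- \frac{2842823220}{38063914471} \approx -0.074686$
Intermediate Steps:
$\frac{1}{\frac{123937}{108484} - \frac{380809}{26205}} = \frac{1}{- \frac{38063914471}{2842823220}} = - \frac{2842823220}{38063914471}$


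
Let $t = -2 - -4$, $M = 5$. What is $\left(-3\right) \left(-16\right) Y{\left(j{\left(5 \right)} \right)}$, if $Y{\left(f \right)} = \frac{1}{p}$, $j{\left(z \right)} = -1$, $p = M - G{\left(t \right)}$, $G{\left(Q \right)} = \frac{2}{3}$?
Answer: $\frac{144}{13} \approx 11.077$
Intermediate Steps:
$t = 2$ ($t = -2 + 4 = 2$)
$G{\left(Q \right)} = \frac{2}{3}$ ($G{\left(Q \right)} = 2 \cdot \frac{1}{3} = \frac{2}{3}$)
$p = \frac{13}{3}$ ($p = 5 - \frac{2}{3} = \frac{13}{3} \approx 4.3333$)
$Y{\left(f \right)} = \frac{3}{13}$ ($Y{\left(f \right)} = \frac{1}{\frac{13}{3}} = \frac{3}{13}$)
$\left(-3\right) \left(-16\right) Y{\left(j{\left(5 \right)} \right)} = \left(-3\right) \left(-16\right) \frac{3}{13} = 48 \cdot \frac{3}{13} = \frac{144}{13}$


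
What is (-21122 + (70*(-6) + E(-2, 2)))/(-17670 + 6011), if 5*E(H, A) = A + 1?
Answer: 107707/58295 ≈ 1.8476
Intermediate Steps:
E(H, A) = ⅕ + A/5 (E(H, A) = (A + 1)/5 = (1 + A)/5 = ⅕ + A/5)
(-21122 + (70*(-6) + E(-2, 2)))/(-17670 + 6011) = (-21122 + (70*(-6) + (⅕ + (⅕)*2)))/(-17670 + 6011) = (-21122 + (-420 + (⅕ + ⅖)))/(-11659) = (-21122 + (-420 + ⅗))*(-1/11659) = (-21122 - 2097/5)*(-1/11659) = -107707/5*(-1/11659) = 107707/58295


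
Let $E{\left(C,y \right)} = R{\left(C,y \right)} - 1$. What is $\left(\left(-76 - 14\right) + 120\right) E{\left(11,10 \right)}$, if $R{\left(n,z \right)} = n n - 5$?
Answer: $3450$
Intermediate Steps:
$R{\left(n,z \right)} = -5 + n^{2}$ ($R{\left(n,z \right)} = n^{2} - 5 = -5 + n^{2}$)
$E{\left(C,y \right)} = -6 + C^{2}$ ($E{\left(C,y \right)} = \left(-5 + C^{2}\right) - 1 = -6 + C^{2}$)
$\left(\left(-76 - 14\right) + 120\right) E{\left(11,10 \right)} = \left(\left(-76 - 14\right) + 120\right) \left(-6 + 11^{2}\right) = \left(-90 + 120\right) \left(-6 + 121\right) = 30 \cdot 115 = 3450$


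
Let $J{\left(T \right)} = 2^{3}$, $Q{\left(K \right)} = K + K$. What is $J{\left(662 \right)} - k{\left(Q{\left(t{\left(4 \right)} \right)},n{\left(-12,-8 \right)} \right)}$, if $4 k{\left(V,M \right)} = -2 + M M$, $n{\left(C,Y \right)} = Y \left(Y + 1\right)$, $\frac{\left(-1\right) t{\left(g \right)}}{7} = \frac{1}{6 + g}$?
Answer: $- \frac{1551}{2} \approx -775.5$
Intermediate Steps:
$t{\left(g \right)} = - \frac{7}{6 + g}$
$Q{\left(K \right)} = 2 K$
$n{\left(C,Y \right)} = Y \left(1 + Y\right)$
$J{\left(T \right)} = 8$
$k{\left(V,M \right)} = - \frac{1}{2} + \frac{M^{2}}{4}$ ($k{\left(V,M \right)} = \frac{-2 + M M}{4} = \frac{-2 + M^{2}}{4} = - \frac{1}{2} + \frac{M^{2}}{4}$)
$J{\left(662 \right)} - k{\left(Q{\left(t{\left(4 \right)} \right)},n{\left(-12,-8 \right)} \right)} = 8 - \left(- \frac{1}{2} + \frac{\left(- 8 \left(1 - 8\right)\right)^{2}}{4}\right) = 8 - \left(- \frac{1}{2} + \frac{\left(\left(-8\right) \left(-7\right)\right)^{2}}{4}\right) = 8 - \left(- \frac{1}{2} + \frac{56^{2}}{4}\right) = 8 - \left(- \frac{1}{2} + \frac{1}{4} \cdot 3136\right) = 8 - \left(- \frac{1}{2} + 784\right) = 8 - \frac{1567}{2} = - \frac{1551}{2}$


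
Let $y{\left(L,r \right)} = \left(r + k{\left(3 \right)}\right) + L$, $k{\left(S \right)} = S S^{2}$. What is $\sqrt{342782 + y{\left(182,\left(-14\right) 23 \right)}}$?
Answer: $\sqrt{342669} \approx 585.38$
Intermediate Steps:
$k{\left(S \right)} = S^{3}$
$y{\left(L,r \right)} = 27 + L + r$ ($y{\left(L,r \right)} = \left(r + 3^{3}\right) + L = \left(r + 27\right) + L = \left(27 + r\right) + L = 27 + L + r$)
$\sqrt{342782 + y{\left(182,\left(-14\right) 23 \right)}} = \sqrt{342782 + \left(27 + 182 - 322\right)} = \sqrt{342782 - 113} = \sqrt{342669}$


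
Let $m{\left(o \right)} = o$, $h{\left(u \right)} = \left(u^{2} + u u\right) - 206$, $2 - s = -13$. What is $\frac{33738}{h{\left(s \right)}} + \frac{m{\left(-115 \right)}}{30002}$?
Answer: $\frac{126522427}{915061} \approx 138.27$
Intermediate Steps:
$s = 15$ ($s = 2 - -13 = 2 + 13 = 15$)
$h{\left(u \right)} = -206 + 2 u^{2}$ ($h{\left(u \right)} = \left(u^{2} + u^{2}\right) - 206 = 2 u^{2} - 206 = -206 + 2 u^{2}$)
$\frac{33738}{h{\left(s \right)}} + \frac{m{\left(-115 \right)}}{30002} = \frac{33738}{-206 + 2 \cdot 15^{2}} - \frac{115}{30002} = \frac{33738}{-206 + 2 \cdot 225} - \frac{115}{30002} = \frac{33738}{-206 + 450} - \frac{115}{30002} = \frac{33738}{244} - \frac{115}{30002} = 33738 \cdot \frac{1}{244} - \frac{115}{30002} = \frac{16869}{122} - \frac{115}{30002} = \frac{126522427}{915061}$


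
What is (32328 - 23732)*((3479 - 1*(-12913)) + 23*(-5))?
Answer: 139917092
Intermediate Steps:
(32328 - 23732)*((3479 - 1*(-12913)) + 23*(-5)) = 8596*((3479 + 12913) - 115) = 8596*(16392 - 115) = 8596*16277 = 139917092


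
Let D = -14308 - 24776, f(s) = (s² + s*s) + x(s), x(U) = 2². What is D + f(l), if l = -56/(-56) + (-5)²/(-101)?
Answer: -398643528/10201 ≈ -39079.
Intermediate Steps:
l = 76/101 (l = -56*(-1/56) + 25*(-1/101) = 1 - 25/101 = 76/101 ≈ 0.75247)
x(U) = 4
f(s) = 4 + 2*s² (f(s) = (s² + s*s) + 4 = (s² + s²) + 4 = 2*s² + 4 = 4 + 2*s²)
D = -39084
D + f(l) = -39084 + (4 + 2*(76/101)²) = -39084 + (4 + 2*(5776/10201)) = -39084 + (4 + 11552/10201) = -39084 + 52356/10201 = -398643528/10201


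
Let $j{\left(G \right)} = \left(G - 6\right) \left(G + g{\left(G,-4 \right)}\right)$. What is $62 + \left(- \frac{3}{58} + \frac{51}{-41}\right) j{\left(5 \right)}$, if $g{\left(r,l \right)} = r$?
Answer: $\frac{89123}{1189} \approx 74.956$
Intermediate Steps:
$j{\left(G \right)} = 2 G \left(-6 + G\right)$ ($j{\left(G \right)} = \left(G - 6\right) \left(G + G\right) = \left(-6 + G\right) 2 G = 2 G \left(-6 + G\right)$)
$62 + \left(- \frac{3}{58} + \frac{51}{-41}\right) j{\left(5 \right)} = 62 + \left(- \frac{3}{58} + \frac{51}{-41}\right) 2 \cdot 5 \left(-6 + 5\right) = 62 + \left(\left(-3\right) \frac{1}{58} + 51 \left(- \frac{1}{41}\right)\right) 2 \cdot 5 \left(-1\right) = 62 + \left(- \frac{3}{58} - \frac{51}{41}\right) \left(-10\right) = 62 - - \frac{15405}{1189} = 62 + \frac{15405}{1189} = \frac{89123}{1189}$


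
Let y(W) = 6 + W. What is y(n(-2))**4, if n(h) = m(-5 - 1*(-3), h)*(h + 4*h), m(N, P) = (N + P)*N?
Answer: 29986576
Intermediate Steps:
m(N, P) = N*(N + P)
n(h) = 5*h*(4 - 2*h) (n(h) = ((-5 - 1*(-3))*((-5 - 1*(-3)) + h))*(h + 4*h) = ((-5 + 3)*((-5 + 3) + h))*(5*h) = (-2*(-2 + h))*(5*h) = (4 - 2*h)*(5*h) = 5*h*(4 - 2*h))
y(n(-2))**4 = (6 + 10*(-2)*(2 - 1*(-2)))**4 = (6 + 10*(-2)*(2 + 2))**4 = (6 + 10*(-2)*4)**4 = (6 - 80)**4 = (-74)**4 = 29986576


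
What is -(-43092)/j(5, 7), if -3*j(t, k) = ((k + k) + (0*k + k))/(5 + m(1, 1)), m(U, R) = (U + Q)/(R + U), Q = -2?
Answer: -27702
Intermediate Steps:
m(U, R) = (-2 + U)/(R + U) (m(U, R) = (U - 2)/(R + U) = (-2 + U)/(R + U))
j(t, k) = -2*k/9 (j(t, k) = -((k + k) + (0*k + k))/(3*(5 + (-2 + 1)/(1 + 1))) = -(2*k + (0 + k))/(3*(5 - 1/2)) = -(2*k + k)/(3*(5 + (1/2)*(-1))) = -3*k/(3*(5 - 1/2)) = -3*k/(3*9/2) = -3*k*2/(3*9) = -2*k/9)
-(-43092)/j(5, 7) = -(-43092)/((-2/9*7)) = -(-43092)/(-14/9) = -(-43092)*(-9)/14 = -532*729/14 = -27702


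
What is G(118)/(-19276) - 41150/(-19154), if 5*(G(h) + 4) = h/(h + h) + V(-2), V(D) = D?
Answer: 65023751/30263320 ≈ 2.1486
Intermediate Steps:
G(h) = -43/10 (G(h) = -4 + (h/(h + h) - 2)/5 = -4 + (h/((2*h)) - 2)/5 = -4 + ((1/(2*h))*h - 2)/5 = -4 + (½ - 2)/5 = -4 + (⅕)*(-3/2) = -4 - 3/10 = -43/10)
G(118)/(-19276) - 41150/(-19154) = -43/10/(-19276) - 41150/(-19154) = -43/10*(-1/19276) - 41150*(-1/19154) = 43/192760 + 20575/9577 = 65023751/30263320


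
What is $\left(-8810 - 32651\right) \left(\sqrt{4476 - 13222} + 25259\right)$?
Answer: $-1047263399 - 41461 i \sqrt{8746} \approx -1.0473 \cdot 10^{9} - 3.8774 \cdot 10^{6} i$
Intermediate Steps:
$\left(-8810 - 32651\right) \left(\sqrt{4476 - 13222} + 25259\right) = - 41461 \left(\sqrt{-8746} + 25259\right) = - 41461 \left(i \sqrt{8746} + 25259\right) = - 41461 \left(25259 + i \sqrt{8746}\right) = -1047263399 - 41461 i \sqrt{8746}$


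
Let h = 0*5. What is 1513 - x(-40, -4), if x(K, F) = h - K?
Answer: 1473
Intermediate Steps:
h = 0
x(K, F) = -K (x(K, F) = 0 - K = -K)
1513 - x(-40, -4) = 1513 - (-1)*(-40) = 1513 - 1*40 = 1513 - 40 = 1473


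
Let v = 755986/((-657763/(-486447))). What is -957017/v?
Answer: -629490372971/367747121742 ≈ -1.7117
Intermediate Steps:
v = 367747121742/657763 (v = 755986/((-657763*(-1/486447))) = 755986/(657763/486447) = 755986*(486447/657763) = 367747121742/657763 ≈ 5.5909e+5)
-957017/v = -957017/367747121742/657763 = -957017*657763/367747121742 = -629490372971/367747121742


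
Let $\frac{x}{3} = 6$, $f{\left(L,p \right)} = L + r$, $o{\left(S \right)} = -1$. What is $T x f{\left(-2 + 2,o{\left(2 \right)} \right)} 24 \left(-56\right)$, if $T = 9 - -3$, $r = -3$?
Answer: $870912$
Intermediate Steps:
$f{\left(L,p \right)} = -3 + L$ ($f{\left(L,p \right)} = L - 3 = -3 + L$)
$x = 18$ ($x = 3 \cdot 6 = 18$)
$T = 12$ ($T = 9 + 3 = 12$)
$T x f{\left(-2 + 2,o{\left(2 \right)} \right)} 24 \left(-56\right) = 12 \cdot 18 \left(-3 + \left(-2 + 2\right)\right) 24 \left(-56\right) = 12 \cdot 18 \left(-3 + 0\right) 24 \left(-56\right) = 12 \cdot 18 \left(-3\right) 24 \left(-56\right) = 12 \left(-54\right) 24 \left(-56\right) = \left(-648\right) 24 \left(-56\right) = \left(-15552\right) \left(-56\right) = 870912$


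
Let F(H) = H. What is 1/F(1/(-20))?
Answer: -20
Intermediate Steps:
1/F(1/(-20)) = 1/(1/(-20)) = 1/(-1/20) = -20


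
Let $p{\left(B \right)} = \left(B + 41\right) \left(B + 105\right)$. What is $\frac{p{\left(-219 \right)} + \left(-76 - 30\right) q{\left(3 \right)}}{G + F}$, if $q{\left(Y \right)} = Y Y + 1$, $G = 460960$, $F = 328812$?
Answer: $\frac{4808}{197443} \approx 0.024351$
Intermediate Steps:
$q{\left(Y \right)} = 1 + Y^{2}$ ($q{\left(Y \right)} = Y^{2} + 1 = 1 + Y^{2}$)
$p{\left(B \right)} = \left(41 + B\right) \left(105 + B\right)$
$\frac{p{\left(-219 \right)} + \left(-76 - 30\right) q{\left(3 \right)}}{G + F} = \frac{\left(4305 + \left(-219\right)^{2} + 146 \left(-219\right)\right) + \left(-76 - 30\right) \left(1 + 3^{2}\right)}{460960 + 328812} = \frac{\left(4305 + 47961 - 31974\right) - 106 \left(1 + 9\right)}{789772} = \left(20292 - 1060\right) \frac{1}{789772} = 19232 \cdot \frac{1}{789772} = \frac{4808}{197443}$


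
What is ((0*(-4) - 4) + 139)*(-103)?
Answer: -13905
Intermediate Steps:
((0*(-4) - 4) + 139)*(-103) = ((0 - 4) + 139)*(-103) = (-4 + 139)*(-103) = 135*(-103) = -13905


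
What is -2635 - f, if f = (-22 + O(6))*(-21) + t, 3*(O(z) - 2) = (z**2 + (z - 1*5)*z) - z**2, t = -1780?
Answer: -1233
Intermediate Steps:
O(z) = 2 + z*(-5 + z)/3 (O(z) = 2 + ((z**2 + (z - 1*5)*z) - z**2)/3 = 2 + ((z**2 + (z - 5)*z) - z**2)/3 = 2 + ((z**2 + (-5 + z)*z) - z**2)/3 = 2 + ((z**2 + z*(-5 + z)) - z**2)/3 = 2 + (z*(-5 + z))/3 = 2 + z*(-5 + z)/3)
f = -1402 (f = (-22 + (2 - 5/3*6 + (1/3)*6**2))*(-21) - 1780 = (-22 + (2 - 10 + (1/3)*36))*(-21) - 1780 = (-22 + (2 - 10 + 12))*(-21) - 1780 = (-22 + 4)*(-21) - 1780 = -18*(-21) - 1780 = 378 - 1780 = -1402)
-2635 - f = -2635 - 1*(-1402) = -2635 + 1402 = -1233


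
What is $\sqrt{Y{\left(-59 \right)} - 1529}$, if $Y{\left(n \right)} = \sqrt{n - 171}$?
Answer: $\sqrt{-1529 + i \sqrt{230}} \approx 0.1939 + 39.103 i$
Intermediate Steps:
$Y{\left(n \right)} = \sqrt{-171 + n}$
$\sqrt{Y{\left(-59 \right)} - 1529} = \sqrt{\sqrt{-171 - 59} - 1529} = \sqrt{\sqrt{-230} - 1529} = \sqrt{i \sqrt{230} - 1529} = \sqrt{-1529 + i \sqrt{230}}$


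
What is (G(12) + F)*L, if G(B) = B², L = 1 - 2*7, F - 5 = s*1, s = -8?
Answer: -1833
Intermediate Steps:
F = -3 (F = 5 - 8*1 = 5 - 8 = -3)
L = -13 (L = 1 - 14 = -13)
(G(12) + F)*L = (12² - 3)*(-13) = (144 - 3)*(-13) = 141*(-13) = -1833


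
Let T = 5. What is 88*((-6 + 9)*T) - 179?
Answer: 1141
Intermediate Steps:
88*((-6 + 9)*T) - 179 = 88*((-6 + 9)*5) - 179 = 88*(3*5) - 179 = 88*15 - 179 = 1320 - 179 = 1141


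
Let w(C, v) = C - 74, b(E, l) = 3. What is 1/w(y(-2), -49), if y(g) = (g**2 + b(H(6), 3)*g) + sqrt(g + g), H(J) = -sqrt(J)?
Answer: -19/1445 - I/2890 ≈ -0.013149 - 0.00034602*I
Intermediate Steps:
y(g) = g**2 + 3*g + sqrt(2)*sqrt(g) (y(g) = (g**2 + 3*g) + sqrt(g + g) = (g**2 + 3*g) + sqrt(2*g) = (g**2 + 3*g) + sqrt(2)*sqrt(g) = g**2 + 3*g + sqrt(2)*sqrt(g))
w(C, v) = -74 + C
1/w(y(-2), -49) = 1/(-74 + ((-2)**2 + 3*(-2) + sqrt(2)*sqrt(-2))) = 1/(-74 + (4 - 6 + sqrt(2)*(I*sqrt(2)))) = 1/(-74 + (4 - 6 + 2*I)) = 1/(-74 + (-2 + 2*I)) = 1/(-76 + 2*I) = (-76 - 2*I)/5780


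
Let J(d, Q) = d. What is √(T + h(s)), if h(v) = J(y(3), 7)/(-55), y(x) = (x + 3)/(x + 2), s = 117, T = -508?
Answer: I*√1536766/55 ≈ 22.539*I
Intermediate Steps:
y(x) = (3 + x)/(2 + x)
h(v) = -6/275 (h(v) = ((3 + 3)/(2 + 3))/(-55) = (6/5)*(-1/55) = -6/275)
√(T + h(s)) = √(-508 - 6/275) = √(-139706/275) = I*√1536766/55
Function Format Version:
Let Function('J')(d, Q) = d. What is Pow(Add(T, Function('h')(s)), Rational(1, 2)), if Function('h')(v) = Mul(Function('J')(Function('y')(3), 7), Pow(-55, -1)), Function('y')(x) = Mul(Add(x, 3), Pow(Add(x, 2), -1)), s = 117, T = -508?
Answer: Mul(Rational(1, 55), I, Pow(1536766, Rational(1, 2))) ≈ Mul(22.539, I)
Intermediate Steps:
Function('y')(x) = Mul(Pow(Add(2, x), -1), Add(3, x)) (Function('y')(x) = Mul(Add(3, x), Pow(Add(2, x), -1)) = Mul(Pow(Add(2, x), -1), Add(3, x)))
Function('h')(v) = Rational(-6, 275) (Function('h')(v) = Mul(Mul(Pow(Add(2, 3), -1), Add(3, 3)), Pow(-55, -1)) = Mul(Mul(Pow(5, -1), 6), Rational(-1, 55)) = Mul(Mul(Rational(1, 5), 6), Rational(-1, 55)) = Mul(Rational(6, 5), Rational(-1, 55)) = Rational(-6, 275))
Pow(Add(T, Function('h')(s)), Rational(1, 2)) = Pow(Add(-508, Rational(-6, 275)), Rational(1, 2)) = Pow(Rational(-139706, 275), Rational(1, 2)) = Mul(Rational(1, 55), I, Pow(1536766, Rational(1, 2)))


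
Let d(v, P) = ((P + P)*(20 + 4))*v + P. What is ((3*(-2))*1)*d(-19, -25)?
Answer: -136650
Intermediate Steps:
d(v, P) = P + 48*P*v (d(v, P) = ((2*P)*24)*v + P = (48*P)*v + P = 48*P*v + P = P + 48*P*v)
((3*(-2))*1)*d(-19, -25) = ((3*(-2))*1)*(-25*(1 + 48*(-19))) = (-6*1)*(-25*(1 - 912)) = -(-150)*(-911) = -6*22775 = -136650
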